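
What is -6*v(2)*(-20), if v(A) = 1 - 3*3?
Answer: -960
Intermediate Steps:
v(A) = -8 (v(A) = 1 - 9 = -8)
-6*v(2)*(-20) = -6*(-8)*(-20) = 48*(-20) = -960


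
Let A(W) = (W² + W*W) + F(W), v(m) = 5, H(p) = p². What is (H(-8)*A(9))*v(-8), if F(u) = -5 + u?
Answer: 53120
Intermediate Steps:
A(W) = -5 + W + 2*W² (A(W) = (W² + W*W) + (-5 + W) = (W² + W²) + (-5 + W) = 2*W² + (-5 + W) = -5 + W + 2*W²)
(H(-8)*A(9))*v(-8) = ((-8)²*(-5 + 9 + 2*9²))*5 = (64*(-5 + 9 + 2*81))*5 = (64*(-5 + 9 + 162))*5 = (64*166)*5 = 10624*5 = 53120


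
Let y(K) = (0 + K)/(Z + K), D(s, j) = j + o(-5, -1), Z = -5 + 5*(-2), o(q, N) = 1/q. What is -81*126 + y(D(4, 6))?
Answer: -469505/46 ≈ -10207.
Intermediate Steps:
Z = -15 (Z = -5 - 10 = -15)
D(s, j) = -1/5 + j (D(s, j) = j + 1/(-5) = j - 1/5 = -1/5 + j)
y(K) = K/(-15 + K) (y(K) = (0 + K)/(-15 + K) = K/(-15 + K))
-81*126 + y(D(4, 6)) = -81*126 + (-1/5 + 6)/(-15 + (-1/5 + 6)) = -10206 + 29/(5*(-15 + 29/5)) = -10206 + 29/(5*(-46/5)) = -10206 + (29/5)*(-5/46) = -10206 - 29/46 = -469505/46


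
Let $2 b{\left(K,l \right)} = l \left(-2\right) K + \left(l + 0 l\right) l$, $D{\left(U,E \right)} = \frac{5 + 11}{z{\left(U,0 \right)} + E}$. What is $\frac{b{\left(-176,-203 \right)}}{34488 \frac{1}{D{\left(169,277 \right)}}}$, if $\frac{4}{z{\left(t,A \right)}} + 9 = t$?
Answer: $- \frac{172840}{6824313} \approx -0.025327$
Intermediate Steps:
$z{\left(t,A \right)} = \frac{4}{-9 + t}$
$D{\left(U,E \right)} = \frac{16}{E + \frac{4}{-9 + U}}$ ($D{\left(U,E \right)} = \frac{5 + 11}{\frac{4}{-9 + U} + E} = \frac{16}{E + \frac{4}{-9 + U}}$)
$b{\left(K,l \right)} = \frac{l^{2}}{2} - K l$ ($b{\left(K,l \right)} = \frac{l \left(-2\right) K + \left(l + 0 l\right) l}{2} = \frac{- 2 l K + \left(l + 0\right) l}{2} = \frac{- 2 K l + l l}{2} = \frac{- 2 K l + l^{2}}{2} = \frac{l^{2} - 2 K l}{2} = \frac{l^{2}}{2} - K l$)
$\frac{b{\left(-176,-203 \right)}}{34488 \frac{1}{D{\left(169,277 \right)}}} = \frac{\frac{1}{2} \left(-203\right) \left(-203 - -352\right)}{34488 \frac{1}{16 \frac{1}{4 + 277 \left(-9 + 169\right)} \left(-9 + 169\right)}} = \frac{\frac{1}{2} \left(-203\right) \left(-203 + 352\right)}{34488 \frac{1}{16 \frac{1}{4 + 277 \cdot 160} \cdot 160}} = \frac{\frac{1}{2} \left(-203\right) 149}{34488 \frac{1}{16 \frac{1}{4 + 44320} \cdot 160}} = - \frac{30247}{2 \frac{34488}{16 \cdot \frac{1}{44324} \cdot 160}} = - \frac{30247}{2 \frac{34488}{\frac{640}{11081}}} = - \frac{30247}{2 \cdot 34488 \cdot \frac{11081}{640}} = - \frac{30247}{2 \cdot \frac{47770191}{80}} = \left(- \frac{30247}{2}\right) \frac{80}{47770191} = - \frac{172840}{6824313}$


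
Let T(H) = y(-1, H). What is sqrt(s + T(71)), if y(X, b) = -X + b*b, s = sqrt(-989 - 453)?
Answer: sqrt(5042 + I*sqrt(1442)) ≈ 71.008 + 0.2674*I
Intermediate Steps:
s = I*sqrt(1442) (s = sqrt(-1442) = I*sqrt(1442) ≈ 37.974*I)
y(X, b) = b**2 - X (y(X, b) = -X + b**2 = b**2 - X)
T(H) = 1 + H**2 (T(H) = H**2 - 1*(-1) = H**2 + 1 = 1 + H**2)
sqrt(s + T(71)) = sqrt(I*sqrt(1442) + (1 + 71**2)) = sqrt(I*sqrt(1442) + (1 + 5041)) = sqrt(I*sqrt(1442) + 5042) = sqrt(5042 + I*sqrt(1442))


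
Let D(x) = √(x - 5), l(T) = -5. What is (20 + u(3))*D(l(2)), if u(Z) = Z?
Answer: 23*I*√10 ≈ 72.732*I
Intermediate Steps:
D(x) = √(-5 + x)
(20 + u(3))*D(l(2)) = (20 + 3)*√(-5 - 5) = 23*√(-10) = 23*(I*√10) = 23*I*√10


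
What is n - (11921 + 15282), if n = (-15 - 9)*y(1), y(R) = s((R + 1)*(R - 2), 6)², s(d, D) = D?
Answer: -28067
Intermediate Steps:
y(R) = 36 (y(R) = 6² = 36)
n = -864 (n = (-15 - 9)*36 = -24*36 = -864)
n - (11921 + 15282) = -864 - (11921 + 15282) = -864 - 1*27203 = -864 - 27203 = -28067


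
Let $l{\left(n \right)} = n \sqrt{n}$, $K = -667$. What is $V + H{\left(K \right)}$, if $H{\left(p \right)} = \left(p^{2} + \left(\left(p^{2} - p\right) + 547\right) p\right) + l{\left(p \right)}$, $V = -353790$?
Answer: $-297459602 - 667 i \sqrt{667} \approx -2.9746 \cdot 10^{8} - 17226.0 i$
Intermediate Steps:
$l{\left(n \right)} = n^{\frac{3}{2}}$
$H{\left(p \right)} = p^{2} + p^{\frac{3}{2}} + p \left(547 + p^{2} - p\right)$ ($H{\left(p \right)} = \left(p^{2} + \left(\left(p^{2} - p\right) + 547\right) p\right) + p^{\frac{3}{2}} = \left(p^{2} + \left(547 + p^{2} - p\right) p\right) + p^{\frac{3}{2}} = \left(p^{2} + p \left(547 + p^{2} - p\right)\right) + p^{\frac{3}{2}} = p^{2} + p^{\frac{3}{2}} + p \left(547 + p^{2} - p\right)$)
$V + H{\left(K \right)} = -353790 + \left(\left(-667\right)^{3} + \left(-667\right)^{\frac{3}{2}} + 547 \left(-667\right)\right) = -353790 - \left(297105812 + 667 i \sqrt{667}\right) = -297459602 - 667 i \sqrt{667}$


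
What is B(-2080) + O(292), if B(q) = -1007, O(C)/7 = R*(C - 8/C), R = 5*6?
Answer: 4402429/73 ≈ 60307.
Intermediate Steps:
R = 30
O(C) = -1680/C + 210*C (O(C) = 7*(30*(C - 8/C)) = 7*(-240/C + 30*C) = -1680/C + 210*C)
B(-2080) + O(292) = -1007 + (-1680/292 + 210*292) = -1007 + (-1680*1/292 + 61320) = -1007 + (-420/73 + 61320) = -1007 + 4475940/73 = 4402429/73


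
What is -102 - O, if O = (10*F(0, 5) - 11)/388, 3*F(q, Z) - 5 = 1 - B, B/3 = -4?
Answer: -39625/388 ≈ -102.13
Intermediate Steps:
B = -12 (B = 3*(-4) = -12)
F(q, Z) = 6 (F(q, Z) = 5/3 + (1 - 1*(-12))/3 = 5/3 + (1 + 12)/3 = 5/3 + (⅓)*13 = 5/3 + 13/3 = 6)
O = 49/388 (O = (10*6 - 11)/388 = (60 - 11)*(1/388) = 49*(1/388) = 49/388 ≈ 0.12629)
-102 - O = -102 - 1*49/388 = -102 - 49/388 = -39625/388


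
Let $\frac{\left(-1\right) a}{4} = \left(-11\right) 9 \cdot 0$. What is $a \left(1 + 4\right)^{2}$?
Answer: $0$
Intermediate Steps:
$a = 0$ ($a = - 4 \left(-11\right) 9 \cdot 0 = - 4 \left(\left(-99\right) 0\right) = \left(-4\right) 0 = 0$)
$a \left(1 + 4\right)^{2} = 0 \left(1 + 4\right)^{2} = 0 \cdot 5^{2} = 0 \cdot 25 = 0$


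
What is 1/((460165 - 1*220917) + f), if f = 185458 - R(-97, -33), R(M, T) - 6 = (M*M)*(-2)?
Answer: 1/443518 ≈ 2.2547e-6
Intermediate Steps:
R(M, T) = 6 - 2*M**2 (R(M, T) = 6 + (M*M)*(-2) = 6 + M**2*(-2) = 6 - 2*M**2)
f = 204270 (f = 185458 - (6 - 2*(-97)**2) = 185458 - (6 - 2*9409) = 185458 - (6 - 18818) = 185458 - 1*(-18812) = 185458 + 18812 = 204270)
1/((460165 - 1*220917) + f) = 1/((460165 - 1*220917) + 204270) = 1/((460165 - 220917) + 204270) = 1/(239248 + 204270) = 1/443518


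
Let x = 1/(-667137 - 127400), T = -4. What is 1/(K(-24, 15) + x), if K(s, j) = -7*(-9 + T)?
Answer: 794537/72302866 ≈ 0.010989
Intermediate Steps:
K(s, j) = 91 (K(s, j) = -7*(-9 - 4) = -7*(-13) = 91)
x = -1/794537 (x = 1/(-794537) = -1/794537 ≈ -1.2586e-6)
1/(K(-24, 15) + x) = 1/(91 - 1/794537) = 1/(72302866/794537) = 794537/72302866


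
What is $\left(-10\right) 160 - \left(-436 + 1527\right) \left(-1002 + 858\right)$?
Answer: $155504$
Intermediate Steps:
$\left(-10\right) 160 - \left(-436 + 1527\right) \left(-1002 + 858\right) = -1600 - 1091 \left(-144\right) = -1600 - -157104 = -1600 + 157104 = 155504$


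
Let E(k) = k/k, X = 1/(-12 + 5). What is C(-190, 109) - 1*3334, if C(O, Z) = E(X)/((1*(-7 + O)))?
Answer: -656799/197 ≈ -3334.0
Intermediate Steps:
X = -⅐ (X = 1/(-7) = -⅐ ≈ -0.14286)
E(k) = 1
C(O, Z) = 1/(-7 + O) (C(O, Z) = 1/(1*(-7 + O)) = 1/(-7 + O))
C(-190, 109) - 1*3334 = 1/(-7 - 190) - 1*3334 = 1/(-197) - 3334 = -1/197 - 3334 = -656799/197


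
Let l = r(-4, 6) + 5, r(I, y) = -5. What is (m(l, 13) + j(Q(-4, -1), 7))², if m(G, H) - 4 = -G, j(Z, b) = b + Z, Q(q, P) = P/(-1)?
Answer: 144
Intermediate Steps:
Q(q, P) = -P (Q(q, P) = P*(-1) = -P)
j(Z, b) = Z + b
l = 0 (l = -5 + 5 = 0)
m(G, H) = 4 - G
(m(l, 13) + j(Q(-4, -1), 7))² = ((4 - 1*0) + (-1*(-1) + 7))² = ((4 + 0) + (1 + 7))² = (4 + 8)² = 12² = 144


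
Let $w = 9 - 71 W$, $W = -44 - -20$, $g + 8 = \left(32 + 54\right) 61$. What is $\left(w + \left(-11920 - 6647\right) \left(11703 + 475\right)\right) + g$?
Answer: $-226101975$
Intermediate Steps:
$g = 5238$ ($g = -8 + \left(32 + 54\right) 61 = -8 + 86 \cdot 61 = -8 + 5246 = 5238$)
$W = -24$ ($W = -44 + 20 = -24$)
$w = 1713$ ($w = 9 - -1704 = 9 + 1704 = 1713$)
$\left(w + \left(-11920 - 6647\right) \left(11703 + 475\right)\right) + g = \left(1713 + \left(-11920 - 6647\right) \left(11703 + 475\right)\right) + 5238 = \left(1713 - 226108926\right) + 5238 = -226107213 + 5238 = -226101975$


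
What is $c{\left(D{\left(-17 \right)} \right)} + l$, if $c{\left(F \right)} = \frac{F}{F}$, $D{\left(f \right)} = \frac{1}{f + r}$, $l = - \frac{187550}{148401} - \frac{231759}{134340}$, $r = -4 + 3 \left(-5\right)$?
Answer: $- \frac{1201592243}{604126980} \approx -1.989$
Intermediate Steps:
$r = -19$ ($r = -4 - 15 = -19$)
$l = - \frac{1805719223}{604126980}$ ($l = \left(-187550\right) \frac{1}{148401} - \frac{77253}{44780} = - \frac{17050}{13491} - \frac{77253}{44780} = - \frac{1805719223}{604126980} \approx -2.989$)
$D{\left(f \right)} = \frac{1}{-19 + f}$ ($D{\left(f \right)} = \frac{1}{f - 19} = \frac{1}{-19 + f}$)
$c{\left(F \right)} = 1$
$c{\left(D{\left(-17 \right)} \right)} + l = 1 - \frac{1805719223}{604126980} = - \frac{1201592243}{604126980}$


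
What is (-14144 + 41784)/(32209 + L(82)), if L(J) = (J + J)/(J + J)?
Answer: 2764/3221 ≈ 0.85812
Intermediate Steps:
L(J) = 1 (L(J) = (2*J)/((2*J)) = (2*J)*(1/(2*J)) = 1)
(-14144 + 41784)/(32209 + L(82)) = (-14144 + 41784)/(32209 + 1) = 27640/32210 = 27640*(1/32210) = 2764/3221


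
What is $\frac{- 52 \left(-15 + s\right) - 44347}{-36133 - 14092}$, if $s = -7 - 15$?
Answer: $\frac{42423}{50225} \approx 0.84466$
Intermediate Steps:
$s = -22$
$\frac{- 52 \left(-15 + s\right) - 44347}{-36133 - 14092} = \frac{- 52 \left(-15 - 22\right) - 44347}{-36133 - 14092} = \frac{\left(-52\right) \left(-37\right) - 44347}{-50225} = \left(1924 - 44347\right) \left(- \frac{1}{50225}\right) = \left(-42423\right) \left(- \frac{1}{50225}\right) = \frac{42423}{50225}$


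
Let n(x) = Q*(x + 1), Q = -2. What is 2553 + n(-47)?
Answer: 2645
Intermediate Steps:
n(x) = -2 - 2*x (n(x) = -2*(x + 1) = -2*(1 + x) = -2 - 2*x)
2553 + n(-47) = 2553 + (-2 - 2*(-47)) = 2553 + (-2 + 94) = 2553 + 92 = 2645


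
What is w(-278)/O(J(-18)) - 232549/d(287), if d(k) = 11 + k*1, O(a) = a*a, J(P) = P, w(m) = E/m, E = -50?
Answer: -5236534657/6710364 ≈ -780.37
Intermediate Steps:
w(m) = -50/m
O(a) = a**2
d(k) = 11 + k
w(-278)/O(J(-18)) - 232549/d(287) = (-50/(-278))/((-18)**2) - 232549/(11 + 287) = -50*(-1/278)/324 - 232549/298 = (25/139)*(1/324) - 232549*1/298 = 25/45036 - 232549/298 = -5236534657/6710364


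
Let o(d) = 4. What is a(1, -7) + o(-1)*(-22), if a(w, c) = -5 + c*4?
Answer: -121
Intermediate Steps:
a(w, c) = -5 + 4*c
a(1, -7) + o(-1)*(-22) = (-5 + 4*(-7)) + 4*(-22) = (-5 - 28) - 88 = -33 - 88 = -121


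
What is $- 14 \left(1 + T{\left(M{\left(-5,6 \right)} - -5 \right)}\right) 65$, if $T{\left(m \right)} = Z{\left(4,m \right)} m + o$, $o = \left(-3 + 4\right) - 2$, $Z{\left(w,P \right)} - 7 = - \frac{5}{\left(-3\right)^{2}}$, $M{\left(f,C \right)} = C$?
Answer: $- \frac{580580}{9} \approx -64509.0$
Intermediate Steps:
$Z{\left(w,P \right)} = \frac{58}{9}$ ($Z{\left(w,P \right)} = 7 - \frac{5}{\left(-3\right)^{2}} = 7 - \frac{5}{9} = \frac{58}{9}$)
$o = -1$ ($o = 1 - 2 = -1$)
$T{\left(m \right)} = -1 + \frac{58 m}{9}$ ($T{\left(m \right)} = \frac{58 m}{9} - 1 = -1 + \frac{58 m}{9}$)
$- 14 \left(1 + T{\left(M{\left(-5,6 \right)} - -5 \right)}\right) 65 = - 14 \left(1 - \left(1 - \frac{58 \left(6 - -5\right)}{9}\right)\right) 65 = - 14 \left(1 - \left(1 - \frac{58 \left(6 + 5\right)}{9}\right)\right) 65 = - 14 \left(1 + \left(-1 + \frac{58}{9} \cdot 11\right)\right) 65 = - 14 \left(1 + \left(-1 + \frac{638}{9}\right)\right) 65 = - 14 \left(1 + \frac{629}{9}\right) 65 = \left(-14\right) \frac{638}{9} \cdot 65 = \left(- \frac{8932}{9}\right) 65 = - \frac{580580}{9}$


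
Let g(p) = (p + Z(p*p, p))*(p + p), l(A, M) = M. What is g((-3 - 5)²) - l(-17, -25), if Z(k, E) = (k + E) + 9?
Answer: 541849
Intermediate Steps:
Z(k, E) = 9 + E + k (Z(k, E) = (E + k) + 9 = 9 + E + k)
g(p) = 2*p*(9 + p² + 2*p) (g(p) = (p + (9 + p + p*p))*(p + p) = (p + (9 + p + p²))*(2*p) = (9 + p² + 2*p)*(2*p) = 2*p*(9 + p² + 2*p))
g((-3 - 5)²) - l(-17, -25) = 2*(-3 - 5)²*(9 + ((-3 - 5)²)² + 2*(-3 - 5)²) - 1*(-25) = 2*(-8)²*(9 + ((-8)²)² + 2*(-8)²) + 25 = 2*64*(9 + 64² + 2*64) + 25 = 2*64*(9 + 4096 + 128) + 25 = 2*64*4233 + 25 = 541824 + 25 = 541849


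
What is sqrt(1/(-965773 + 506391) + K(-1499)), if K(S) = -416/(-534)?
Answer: sqrt(11719830513487866)/122654994 ≈ 0.88262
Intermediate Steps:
K(S) = 208/267 (K(S) = -416*(-1/534) = 208/267)
sqrt(1/(-965773 + 506391) + K(-1499)) = sqrt(1/(-965773 + 506391) + 208/267) = sqrt(1/(-459382) + 208/267) = sqrt(-1/459382 + 208/267) = sqrt(95551189/122654994) = sqrt(11719830513487866)/122654994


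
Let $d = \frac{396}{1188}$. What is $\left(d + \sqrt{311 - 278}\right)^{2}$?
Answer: $\frac{298}{9} + \frac{2 \sqrt{33}}{3} \approx 36.941$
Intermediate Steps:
$d = \frac{1}{3}$ ($d = 396 \cdot \frac{1}{1188} = \frac{1}{3} \approx 0.33333$)
$\left(d + \sqrt{311 - 278}\right)^{2} = \left(\frac{1}{3} + \sqrt{311 - 278}\right)^{2} = \left(\frac{1}{3} + \sqrt{33}\right)^{2}$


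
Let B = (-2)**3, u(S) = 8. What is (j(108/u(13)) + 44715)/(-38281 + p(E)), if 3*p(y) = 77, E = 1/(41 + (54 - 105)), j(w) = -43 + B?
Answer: -66996/57383 ≈ -1.1675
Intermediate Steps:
B = -8
j(w) = -51 (j(w) = -43 - 8 = -51)
E = -1/10 (E = 1/(41 - 51) = 1/(-10) = -1/10 ≈ -0.10000)
p(y) = 77/3 (p(y) = (1/3)*77 = 77/3)
(j(108/u(13)) + 44715)/(-38281 + p(E)) = (-51 + 44715)/(-38281 + 77/3) = 44664/(-114766/3) = 44664*(-3/114766) = -66996/57383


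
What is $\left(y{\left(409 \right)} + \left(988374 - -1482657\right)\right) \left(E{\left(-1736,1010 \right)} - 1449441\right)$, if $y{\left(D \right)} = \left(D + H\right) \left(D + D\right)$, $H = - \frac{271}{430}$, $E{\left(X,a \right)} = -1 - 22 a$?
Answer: $- \frac{887547072652272}{215} \approx -4.1281 \cdot 10^{12}$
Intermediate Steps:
$H = - \frac{271}{430}$ ($H = \left(-271\right) \frac{1}{430} = - \frac{271}{430} \approx -0.63023$)
$y{\left(D \right)} = 2 D \left(- \frac{271}{430} + D\right)$ ($y{\left(D \right)} = \left(D - \frac{271}{430}\right) \left(D + D\right) = \left(- \frac{271}{430} + D\right) 2 D = 2 D \left(- \frac{271}{430} + D\right)$)
$\left(y{\left(409 \right)} + \left(988374 - -1482657\right)\right) \left(E{\left(-1736,1010 \right)} - 1449441\right) = \left(\frac{1}{215} \cdot 409 \left(-271 + 430 \cdot 409\right) + \left(988374 - -1482657\right)\right) \left(\left(-1 - 22220\right) - 1449441\right) = \left(\frac{1}{215} \cdot 409 \left(-271 + 175870\right) + \left(988374 + 1482657\right)\right) \left(\left(-1 - 22220\right) - 1449441\right) = \left(\frac{1}{215} \cdot 409 \cdot 175599 + 2471031\right) \left(-22221 - 1449441\right) = \left(\frac{71819991}{215} + 2471031\right) \left(-1471662\right) = \frac{603091656}{215} \left(-1471662\right) = - \frac{887547072652272}{215}$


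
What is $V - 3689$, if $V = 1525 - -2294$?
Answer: $130$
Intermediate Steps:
$V = 3819$ ($V = 1525 + 2294 = 3819$)
$V - 3689 = 3819 - 3689 = 130$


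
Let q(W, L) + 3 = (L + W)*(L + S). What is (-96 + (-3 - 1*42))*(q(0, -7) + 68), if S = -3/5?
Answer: -83331/5 ≈ -16666.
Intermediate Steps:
S = -⅗ (S = -3*⅕ = -⅗ ≈ -0.60000)
q(W, L) = -3 + (-⅗ + L)*(L + W) (q(W, L) = -3 + (L + W)*(L - ⅗) = -3 + (L + W)*(-⅗ + L) = -3 + (-⅗ + L)*(L + W))
(-96 + (-3 - 1*42))*(q(0, -7) + 68) = (-96 + (-3 - 1*42))*((-3 + (-7)² - ⅗*(-7) - ⅗*0 - 7*0) + 68) = (-96 + (-3 - 42))*((-3 + 49 + 21/5 + 0 + 0) + 68) = (-96 - 45)*(251/5 + 68) = -141*591/5 = -83331/5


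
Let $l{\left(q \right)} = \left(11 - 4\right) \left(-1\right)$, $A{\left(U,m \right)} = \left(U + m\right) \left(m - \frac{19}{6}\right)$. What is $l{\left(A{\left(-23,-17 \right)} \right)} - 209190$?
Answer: $-209197$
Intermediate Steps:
$A{\left(U,m \right)} = \left(- \frac{19}{6} + m\right) \left(U + m\right)$ ($A{\left(U,m \right)} = \left(U + m\right) \left(m - \frac{19}{6}\right) = \left(U + m\right) \left(- \frac{19}{6} + m\right) = \left(- \frac{19}{6} + m\right) \left(U + m\right)$)
$l{\left(q \right)} = -7$ ($l{\left(q \right)} = 7 \left(-1\right) = -7$)
$l{\left(A{\left(-23,-17 \right)} \right)} - 209190 = -7 - 209190 = -209197$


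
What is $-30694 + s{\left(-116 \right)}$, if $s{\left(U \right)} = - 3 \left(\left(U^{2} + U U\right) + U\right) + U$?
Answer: $-111198$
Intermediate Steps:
$s{\left(U \right)} = - 6 U^{2} - 2 U$ ($s{\left(U \right)} = - 3 \left(\left(U^{2} + U^{2}\right) + U\right) + U = - 3 \left(2 U^{2} + U\right) + U = - 3 \left(U + 2 U^{2}\right) + U = \left(- 6 U^{2} - 3 U\right) + U = - 6 U^{2} - 2 U$)
$-30694 + s{\left(-116 \right)} = -30694 - - 232 \left(1 + 3 \left(-116\right)\right) = -30694 - - 232 \left(1 - 348\right) = -30694 - \left(-232\right) \left(-347\right) = -30694 - 80504 = -111198$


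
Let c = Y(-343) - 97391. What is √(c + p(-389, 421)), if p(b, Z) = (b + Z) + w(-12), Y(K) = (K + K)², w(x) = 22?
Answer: √373259 ≈ 610.95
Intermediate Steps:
Y(K) = 4*K² (Y(K) = (2*K)² = 4*K²)
p(b, Z) = 22 + Z + b (p(b, Z) = (b + Z) + 22 = (Z + b) + 22 = 22 + Z + b)
c = 373205 (c = 4*(-343)² - 97391 = 4*117649 - 97391 = 470596 - 97391 = 373205)
√(c + p(-389, 421)) = √(373205 + (22 + 421 - 389)) = √(373205 + 54) = √373259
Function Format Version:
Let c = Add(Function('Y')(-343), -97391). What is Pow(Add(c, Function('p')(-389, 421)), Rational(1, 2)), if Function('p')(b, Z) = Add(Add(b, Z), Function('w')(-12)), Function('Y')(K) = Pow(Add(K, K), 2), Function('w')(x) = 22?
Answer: Pow(373259, Rational(1, 2)) ≈ 610.95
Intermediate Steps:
Function('Y')(K) = Mul(4, Pow(K, 2)) (Function('Y')(K) = Pow(Mul(2, K), 2) = Mul(4, Pow(K, 2)))
Function('p')(b, Z) = Add(22, Z, b) (Function('p')(b, Z) = Add(Add(b, Z), 22) = Add(Add(Z, b), 22) = Add(22, Z, b))
c = 373205 (c = Add(Mul(4, Pow(-343, 2)), -97391) = Add(Mul(4, 117649), -97391) = Add(470596, -97391) = 373205)
Pow(Add(c, Function('p')(-389, 421)), Rational(1, 2)) = Pow(Add(373205, Add(22, 421, -389)), Rational(1, 2)) = Pow(Add(373205, 54), Rational(1, 2)) = Pow(373259, Rational(1, 2))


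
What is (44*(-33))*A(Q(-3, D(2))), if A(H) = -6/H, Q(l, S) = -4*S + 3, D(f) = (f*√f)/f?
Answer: -26136/23 - 34848*√2/23 ≈ -3279.1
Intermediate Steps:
D(f) = √f (D(f) = f^(3/2)/f = √f)
Q(l, S) = 3 - 4*S
(44*(-33))*A(Q(-3, D(2))) = (44*(-33))*(-6/(3 - 4*√2)) = -(-8712)/(3 - 4*√2) = 8712/(3 - 4*√2)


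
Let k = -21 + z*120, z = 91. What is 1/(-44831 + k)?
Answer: -1/33932 ≈ -2.9471e-5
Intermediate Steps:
k = 10899 (k = -21 + 91*120 = -21 + 10920 = 10899)
1/(-44831 + k) = 1/(-44831 + 10899) = 1/(-33932) = -1/33932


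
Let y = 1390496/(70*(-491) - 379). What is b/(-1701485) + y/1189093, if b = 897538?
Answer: -37088449969865026/70305007408995645 ≈ -0.52754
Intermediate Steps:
y = -1390496/34749 (y = 1390496/(-34370 - 379) = 1390496/(-34749) = 1390496*(-1/34749) = -1390496/34749 ≈ -40.015)
b/(-1701485) + y/1189093 = 897538/(-1701485) - 1390496/34749/1189093 = 897538*(-1/1701485) - 1390496/34749*1/1189093 = -897538/1701485 - 1390496/41319792657 = -37088449969865026/70305007408995645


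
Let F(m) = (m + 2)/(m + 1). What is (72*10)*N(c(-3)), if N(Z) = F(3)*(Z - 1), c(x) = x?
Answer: -3600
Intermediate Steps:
F(m) = (2 + m)/(1 + m)
N(Z) = -5/4 + 5*Z/4 (N(Z) = ((2 + 3)/(1 + 3))*(Z - 1) = (5/4)*(-1 + Z) = ((1/4)*5)*(-1 + Z) = 5*(-1 + Z)/4 = -5/4 + 5*Z/4)
(72*10)*N(c(-3)) = (72*10)*(-5/4 + (5/4)*(-3)) = 720*(-5/4 - 15/4) = 720*(-5) = -3600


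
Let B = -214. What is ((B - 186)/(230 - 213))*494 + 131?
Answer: -195373/17 ≈ -11493.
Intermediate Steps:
((B - 186)/(230 - 213))*494 + 131 = ((-214 - 186)/(230 - 213))*494 + 131 = -400/17*494 + 131 = -197600/17 + 131 = -195373/17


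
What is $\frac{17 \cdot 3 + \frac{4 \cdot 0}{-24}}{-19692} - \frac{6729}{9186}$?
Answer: $- \frac{7387553}{10049484} \approx -0.73512$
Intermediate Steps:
$\frac{17 \cdot 3 + \frac{4 \cdot 0}{-24}}{-19692} - \frac{6729}{9186} = \left(51 + 0 \left(- \frac{1}{24}\right)\right) \left(- \frac{1}{19692}\right) - \frac{2243}{3062} = \left(51 + 0\right) \left(- \frac{1}{19692}\right) - \frac{2243}{3062} = 51 \left(- \frac{1}{19692}\right) - \frac{2243}{3062} = - \frac{17}{6564} - \frac{2243}{3062} = - \frac{7387553}{10049484}$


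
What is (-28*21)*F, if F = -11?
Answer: 6468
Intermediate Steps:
(-28*21)*F = -28*21*(-11) = -588*(-11) = 6468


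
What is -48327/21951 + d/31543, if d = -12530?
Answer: -599808197/230800131 ≈ -2.5988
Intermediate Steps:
-48327/21951 + d/31543 = -48327/21951 - 12530/31543 = -48327*1/21951 - 12530*1/31543 = -16109/7317 - 12530/31543 = -599808197/230800131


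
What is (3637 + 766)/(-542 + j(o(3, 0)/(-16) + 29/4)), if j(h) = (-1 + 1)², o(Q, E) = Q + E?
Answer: -4403/542 ≈ -8.1236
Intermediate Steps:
o(Q, E) = E + Q
j(h) = 0 (j(h) = 0² = 0)
(3637 + 766)/(-542 + j(o(3, 0)/(-16) + 29/4)) = (3637 + 766)/(-542 + 0) = 4403/(-542) = 4403*(-1/542) = -4403/542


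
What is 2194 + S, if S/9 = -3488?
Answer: -29198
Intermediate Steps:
S = -31392 (S = 9*(-3488) = -31392)
2194 + S = 2194 - 31392 = -29198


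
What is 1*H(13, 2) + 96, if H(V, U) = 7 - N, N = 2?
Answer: 101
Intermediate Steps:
H(V, U) = 5 (H(V, U) = 7 - 1*2 = 7 - 2 = 5)
1*H(13, 2) + 96 = 1*5 + 96 = 5 + 96 = 101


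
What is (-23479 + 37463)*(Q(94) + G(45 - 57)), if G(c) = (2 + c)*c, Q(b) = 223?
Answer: 4796512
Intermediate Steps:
G(c) = c*(2 + c)
(-23479 + 37463)*(Q(94) + G(45 - 57)) = (-23479 + 37463)*(223 + (45 - 57)*(2 + (45 - 57))) = 13984*(223 - 12*(2 - 12)) = 13984*(223 - 12*(-10)) = 13984*(223 + 120) = 13984*343 = 4796512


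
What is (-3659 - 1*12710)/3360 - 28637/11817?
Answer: -96550931/13235040 ≈ -7.2951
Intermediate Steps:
(-3659 - 1*12710)/3360 - 28637/11817 = (-3659 - 12710)*(1/3360) - 28637*1/11817 = -16369*1/3360 - 28637/11817 = -16369/3360 - 28637/11817 = -96550931/13235040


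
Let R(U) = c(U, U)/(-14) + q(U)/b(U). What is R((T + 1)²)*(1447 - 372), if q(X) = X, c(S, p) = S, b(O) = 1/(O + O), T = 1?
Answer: 238650/7 ≈ 34093.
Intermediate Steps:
b(O) = 1/(2*O)
R(U) = 2*U² - U/14 (R(U) = U/(-14) + U/((1/(2*U))) = U*(-1/14) + U*(2*U) = -U/14 + 2*U² = 2*U² - U/14)
R((T + 1)²)*(1447 - 372) = ((1 + 1)²*(-1 + 28*(1 + 1)²)/14)*(1447 - 372) = ((1/14)*2²*(-1 + 28*2²))*1075 = ((1/14)*4*(-1 + 28*4))*1075 = ((1/14)*4*(-1 + 112))*1075 = ((1/14)*4*111)*1075 = (222/7)*1075 = 238650/7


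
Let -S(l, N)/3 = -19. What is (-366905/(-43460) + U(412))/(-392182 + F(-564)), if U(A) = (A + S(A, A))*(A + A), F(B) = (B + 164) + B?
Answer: -3359148933/3417225032 ≈ -0.98300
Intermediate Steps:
F(B) = 164 + 2*B (F(B) = (164 + B) + B = 164 + 2*B)
S(l, N) = 57 (S(l, N) = -3*(-19) = 57)
U(A) = 2*A*(57 + A) (U(A) = (A + 57)*(A + A) = (57 + A)*(2*A) = 2*A*(57 + A))
(-366905/(-43460) + U(412))/(-392182 + F(-564)) = (-366905/(-43460) + 2*412*(57 + 412))/(-392182 + (164 + 2*(-564))) = (-366905*(-1/43460) + 2*412*469)/(-392182 + (164 - 1128)) = (73381/8692 + 386456)/(-392182 - 964) = (3359148933/8692)/(-393146) = (3359148933/8692)*(-1/393146) = -3359148933/3417225032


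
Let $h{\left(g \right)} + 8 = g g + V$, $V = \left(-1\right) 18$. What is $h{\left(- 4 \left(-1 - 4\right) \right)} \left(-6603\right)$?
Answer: $-2469522$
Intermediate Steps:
$V = -18$
$h{\left(g \right)} = -26 + g^{2}$ ($h{\left(g \right)} = -8 + \left(g g - 18\right) = -8 + \left(g^{2} - 18\right) = -8 + \left(-18 + g^{2}\right) = -26 + g^{2}$)
$h{\left(- 4 \left(-1 - 4\right) \right)} \left(-6603\right) = \left(-26 + \left(- 4 \left(-1 - 4\right)\right)^{2}\right) \left(-6603\right) = \left(-26 + \left(\left(-4\right) \left(-5\right)\right)^{2}\right) \left(-6603\right) = \left(-26 + 20^{2}\right) \left(-6603\right) = \left(-26 + 400\right) \left(-6603\right) = 374 \left(-6603\right) = -2469522$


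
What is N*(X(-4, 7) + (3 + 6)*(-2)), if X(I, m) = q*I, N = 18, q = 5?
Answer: -684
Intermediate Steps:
X(I, m) = 5*I
N*(X(-4, 7) + (3 + 6)*(-2)) = 18*(5*(-4) + (3 + 6)*(-2)) = 18*(-20 + 9*(-2)) = 18*(-20 - 18) = 18*(-38) = -684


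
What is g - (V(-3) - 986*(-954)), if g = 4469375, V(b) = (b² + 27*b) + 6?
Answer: 3528797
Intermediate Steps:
V(b) = 6 + b² + 27*b
g - (V(-3) - 986*(-954)) = 4469375 - ((6 + (-3)² + 27*(-3)) - 986*(-954)) = 4469375 - ((6 + 9 - 81) + 940644) = 4469375 - (-66 + 940644) = 4469375 - 1*940578 = 4469375 - 940578 = 3528797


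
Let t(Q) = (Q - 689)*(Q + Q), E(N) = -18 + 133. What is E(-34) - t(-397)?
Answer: -862169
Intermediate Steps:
E(N) = 115
t(Q) = 2*Q*(-689 + Q) (t(Q) = (-689 + Q)*(2*Q) = 2*Q*(-689 + Q))
E(-34) - t(-397) = 115 - 2*(-397)*(-689 - 397) = 115 - 2*(-397)*(-1086) = 115 - 1*862284 = 115 - 862284 = -862169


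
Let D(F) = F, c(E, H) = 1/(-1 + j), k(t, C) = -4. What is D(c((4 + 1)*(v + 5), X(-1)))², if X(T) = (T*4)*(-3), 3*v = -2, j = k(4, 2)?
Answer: 1/25 ≈ 0.040000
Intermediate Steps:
j = -4
v = -⅔ (v = (⅓)*(-2) = -⅔ ≈ -0.66667)
X(T) = -12*T (X(T) = (4*T)*(-3) = -12*T)
c(E, H) = -⅕ (c(E, H) = 1/(-1 - 4) = 1/(-5) = -⅕)
D(c((4 + 1)*(v + 5), X(-1)))² = (-⅕)² = 1/25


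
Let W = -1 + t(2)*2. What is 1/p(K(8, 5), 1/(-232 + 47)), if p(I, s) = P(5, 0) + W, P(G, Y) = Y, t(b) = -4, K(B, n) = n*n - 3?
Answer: -⅑ ≈ -0.11111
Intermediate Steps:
K(B, n) = -3 + n² (K(B, n) = n² - 3 = -3 + n²)
W = -9 (W = -1 - 4*2 = -1 - 8 = -9)
p(I, s) = -9 (p(I, s) = 0 - 9 = -9)
1/p(K(8, 5), 1/(-232 + 47)) = 1/(-9) = -⅑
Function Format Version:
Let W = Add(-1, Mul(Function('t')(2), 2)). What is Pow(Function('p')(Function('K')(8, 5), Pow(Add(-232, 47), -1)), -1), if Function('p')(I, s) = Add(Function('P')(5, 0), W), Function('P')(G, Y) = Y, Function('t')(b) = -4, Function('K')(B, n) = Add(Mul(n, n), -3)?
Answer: Rational(-1, 9) ≈ -0.11111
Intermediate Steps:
Function('K')(B, n) = Add(-3, Pow(n, 2)) (Function('K')(B, n) = Add(Pow(n, 2), -3) = Add(-3, Pow(n, 2)))
W = -9 (W = Add(-1, Mul(-4, 2)) = Add(-1, -8) = -9)
Function('p')(I, s) = -9 (Function('p')(I, s) = Add(0, -9) = -9)
Pow(Function('p')(Function('K')(8, 5), Pow(Add(-232, 47), -1)), -1) = Pow(-9, -1) = Rational(-1, 9)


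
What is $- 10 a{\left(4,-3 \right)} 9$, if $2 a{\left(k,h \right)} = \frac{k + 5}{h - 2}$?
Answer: $81$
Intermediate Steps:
$a{\left(k,h \right)} = \frac{5 + k}{2 \left(-2 + h\right)}$ ($a{\left(k,h \right)} = \frac{\left(k + 5\right) \frac{1}{h - 2}}{2} = \frac{\left(5 + k\right) \frac{1}{-2 + h}}{2} = \frac{\frac{1}{-2 + h} \left(5 + k\right)}{2} = \frac{5 + k}{2 \left(-2 + h\right)}$)
$- 10 a{\left(4,-3 \right)} 9 = - 10 \frac{5 + 4}{2 \left(-2 - 3\right)} 9 = - 10 \cdot \frac{1}{2} \frac{1}{-5} \cdot 9 \cdot 9 = - 10 \cdot \frac{1}{2} \left(- \frac{1}{5}\right) 9 \cdot 9 = \left(-10\right) \left(- \frac{9}{10}\right) 9 = 9 \cdot 9 = 81$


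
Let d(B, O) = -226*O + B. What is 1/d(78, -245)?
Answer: 1/55448 ≈ 1.8035e-5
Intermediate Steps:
d(B, O) = B - 226*O
1/d(78, -245) = 1/(78 - 226*(-245)) = 1/(78 + 55370) = 1/55448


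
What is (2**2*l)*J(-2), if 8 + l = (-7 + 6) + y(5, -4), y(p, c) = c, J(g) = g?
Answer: 104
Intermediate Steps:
l = -13 (l = -8 + ((-7 + 6) - 4) = -8 + (-1 - 4) = -8 - 5 = -13)
(2**2*l)*J(-2) = (2**2*(-13))*(-2) = (4*(-13))*(-2) = -52*(-2) = 104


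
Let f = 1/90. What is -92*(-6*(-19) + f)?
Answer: -472006/45 ≈ -10489.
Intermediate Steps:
f = 1/90 ≈ 0.011111
-92*(-6*(-19) + f) = -92*(-6*(-19) + 1/90) = -92*(114 + 1/90) = -92*10261/90 = -472006/45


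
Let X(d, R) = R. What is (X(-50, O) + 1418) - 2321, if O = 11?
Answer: -892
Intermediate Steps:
(X(-50, O) + 1418) - 2321 = (11 + 1418) - 2321 = 1429 - 2321 = -892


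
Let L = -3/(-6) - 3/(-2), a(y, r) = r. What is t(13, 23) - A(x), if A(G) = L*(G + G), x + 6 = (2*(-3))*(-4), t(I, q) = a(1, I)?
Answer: -59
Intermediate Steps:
t(I, q) = I
L = 2 (L = -3*(-⅙) - 3*(-½) = ½ + 3/2 = 2)
x = 18 (x = -6 + (2*(-3))*(-4) = -6 - 6*(-4) = -6 + 24 = 18)
A(G) = 4*G (A(G) = 2*(G + G) = 2*(2*G) = 4*G)
t(13, 23) - A(x) = 13 - 4*18 = 13 - 1*72 = 13 - 72 = -59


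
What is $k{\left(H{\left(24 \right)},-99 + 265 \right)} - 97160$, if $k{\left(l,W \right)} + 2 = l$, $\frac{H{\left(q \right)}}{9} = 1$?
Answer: $-97153$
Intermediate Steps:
$H{\left(q \right)} = 9$ ($H{\left(q \right)} = 9 \cdot 1 = 9$)
$k{\left(l,W \right)} = -2 + l$
$k{\left(H{\left(24 \right)},-99 + 265 \right)} - 97160 = \left(-2 + 9\right) - 97160 = 7 - 97160 = -97153$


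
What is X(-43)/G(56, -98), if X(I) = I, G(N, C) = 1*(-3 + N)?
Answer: -43/53 ≈ -0.81132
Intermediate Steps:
G(N, C) = -3 + N
X(-43)/G(56, -98) = -43/(-3 + 56) = -43/53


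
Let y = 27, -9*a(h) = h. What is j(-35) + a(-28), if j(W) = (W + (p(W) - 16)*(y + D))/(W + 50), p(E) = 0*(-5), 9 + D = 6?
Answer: -1117/45 ≈ -24.822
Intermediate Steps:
D = -3 (D = -9 + 6 = -3)
a(h) = -h/9
p(E) = 0
j(W) = (-384 + W)/(50 + W) (j(W) = (W + (0 - 16)*(27 - 3))/(W + 50) = (W - 16*24)/(50 + W) = (W - 384)/(50 + W) = (-384 + W)/(50 + W))
j(-35) + a(-28) = (-384 - 35)/(50 - 35) - ⅑*(-28) = -419/15 + 28/9 = -1117/45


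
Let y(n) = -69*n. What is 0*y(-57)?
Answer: 0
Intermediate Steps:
0*y(-57) = 0*(-69*(-57)) = 0*3933 = 0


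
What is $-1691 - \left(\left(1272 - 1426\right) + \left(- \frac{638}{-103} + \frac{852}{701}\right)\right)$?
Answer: $- \frac{111511005}{72203} \approx -1544.4$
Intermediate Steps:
$-1691 - \left(\left(1272 - 1426\right) + \left(- \frac{638}{-103} + \frac{852}{701}\right)\right) = -1691 - \left(-154 + \left(\left(-638\right) \left(- \frac{1}{103}\right) + 852 \cdot \frac{1}{701}\right)\right) = -1691 - \left(-154 + \left(\frac{638}{103} + \frac{852}{701}\right)\right) = -1691 - \left(-154 + \frac{534994}{72203}\right) = -1691 - - \frac{10584268}{72203} = -1691 + \frac{10584268}{72203} = - \frac{111511005}{72203}$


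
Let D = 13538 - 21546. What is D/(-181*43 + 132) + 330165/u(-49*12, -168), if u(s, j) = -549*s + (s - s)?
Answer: 81129697/39203724 ≈ 2.0694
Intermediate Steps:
D = -8008
u(s, j) = -549*s (u(s, j) = -549*s + 0 = -549*s)
D/(-181*43 + 132) + 330165/u(-49*12, -168) = -8008/(-181*43 + 132) + 330165/((-(-26901)*12)) = -8008/(-7783 + 132) + 330165/((-549*(-588))) = -8008/(-7651) + 330165/322812 = -8008*(-1/7651) + 330165*(1/322812) = 1144/1093 + 36685/35868 = 81129697/39203724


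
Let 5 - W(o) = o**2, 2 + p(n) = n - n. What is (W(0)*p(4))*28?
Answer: -280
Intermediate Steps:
p(n) = -2 (p(n) = -2 + (n - n) = -2 + 0 = -2)
W(o) = 5 - o**2
(W(0)*p(4))*28 = ((5 - 1*0**2)*(-2))*28 = ((5 - 1*0)*(-2))*28 = ((5 + 0)*(-2))*28 = (5*(-2))*28 = -10*28 = -280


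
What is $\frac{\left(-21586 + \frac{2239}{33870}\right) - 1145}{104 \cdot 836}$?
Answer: $- \frac{769896731}{2944793280} \approx -0.26144$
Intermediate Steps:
$\frac{\left(-21586 + \frac{2239}{33870}\right) - 1145}{104 \cdot 836} = \frac{\left(-21586 + 2239 \cdot \frac{1}{33870}\right) - 1145}{86944} = \left(\left(-21586 + \frac{2239}{33870}\right) - 1145\right) \frac{1}{86944} = \left(- \frac{731115581}{33870} - 1145\right) \frac{1}{86944} = \left(- \frac{769896731}{33870}\right) \frac{1}{86944} = - \frac{769896731}{2944793280}$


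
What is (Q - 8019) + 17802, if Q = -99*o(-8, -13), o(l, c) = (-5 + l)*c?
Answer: -6948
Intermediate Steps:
o(l, c) = c*(-5 + l)
Q = -16731 (Q = -(-1287)*(-5 - 8) = -(-1287)*(-13) = -99*169 = -16731)
(Q - 8019) + 17802 = (-16731 - 8019) + 17802 = -24750 + 17802 = -6948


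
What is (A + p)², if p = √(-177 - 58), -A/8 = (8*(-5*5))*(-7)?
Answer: (11200 - I*√235)² ≈ 1.2544e+8 - 3.434e+5*I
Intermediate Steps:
A = -11200 (A = -8*8*(-5*5)*(-7) = -8*8*(-25)*(-7) = -(-1600)*(-7) = -8*1400 = -11200)
p = I*√235 (p = √(-235) = I*√235 ≈ 15.33*I)
(A + p)² = (-11200 + I*√235)²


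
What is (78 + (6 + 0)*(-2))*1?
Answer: 66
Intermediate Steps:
(78 + (6 + 0)*(-2))*1 = (78 + 6*(-2))*1 = (78 - 12)*1 = 66*1 = 66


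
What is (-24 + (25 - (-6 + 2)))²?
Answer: 25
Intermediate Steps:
(-24 + (25 - (-6 + 2)))² = (-24 + (25 - 1*(-4)))² = (-24 + (25 + 4))² = (-24 + 29)² = 5² = 25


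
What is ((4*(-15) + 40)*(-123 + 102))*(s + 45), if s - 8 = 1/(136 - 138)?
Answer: 22050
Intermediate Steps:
s = 15/2 (s = 8 + 1/(136 - 138) = 8 + 1/(-2) = 8 - ½ = 15/2 ≈ 7.5000)
((4*(-15) + 40)*(-123 + 102))*(s + 45) = ((4*(-15) + 40)*(-123 + 102))*(15/2 + 45) = ((-60 + 40)*(-21))*(105/2) = -20*(-21)*(105/2) = 420*(105/2) = 22050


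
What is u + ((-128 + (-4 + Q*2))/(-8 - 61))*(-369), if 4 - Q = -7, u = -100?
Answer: -15830/23 ≈ -688.26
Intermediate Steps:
Q = 11 (Q = 4 - 1*(-7) = 4 + 7 = 11)
u + ((-128 + (-4 + Q*2))/(-8 - 61))*(-369) = -100 + ((-128 + (-4 + 11*2))/(-8 - 61))*(-369) = -100 + ((-128 + (-4 + 22))/(-69))*(-369) = -100 + ((-128 + 18)*(-1/69))*(-369) = -100 - 110*(-1/69)*(-369) = -100 + (110/69)*(-369) = -100 - 13530/23 = -15830/23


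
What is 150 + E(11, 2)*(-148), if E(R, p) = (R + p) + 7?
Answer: -2810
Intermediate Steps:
E(R, p) = 7 + R + p
150 + E(11, 2)*(-148) = 150 + (7 + 11 + 2)*(-148) = 150 + 20*(-148) = 150 - 2960 = -2810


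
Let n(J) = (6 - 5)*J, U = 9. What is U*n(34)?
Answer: 306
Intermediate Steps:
n(J) = J (n(J) = 1*J = J)
U*n(34) = 9*34 = 306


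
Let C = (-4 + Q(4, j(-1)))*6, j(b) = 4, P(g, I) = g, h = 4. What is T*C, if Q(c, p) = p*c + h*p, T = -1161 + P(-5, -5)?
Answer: -195888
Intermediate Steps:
T = -1166 (T = -1161 - 5 = -1166)
Q(c, p) = 4*p + c*p (Q(c, p) = p*c + 4*p = c*p + 4*p = 4*p + c*p)
C = 168 (C = (-4 + 4*(4 + 4))*6 = (-4 + 4*8)*6 = (-4 + 32)*6 = 28*6 = 168)
T*C = -1166*168 = -195888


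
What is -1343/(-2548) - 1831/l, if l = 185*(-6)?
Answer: 3078059/1414140 ≈ 2.1766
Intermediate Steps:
l = -1110
-1343/(-2548) - 1831/l = -1343/(-2548) - 1831/(-1110) = -1343*(-1/2548) - 1831*(-1/1110) = 1343/2548 + 1831/1110 = 3078059/1414140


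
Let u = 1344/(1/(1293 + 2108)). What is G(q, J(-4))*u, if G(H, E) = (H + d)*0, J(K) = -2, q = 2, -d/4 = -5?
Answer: 0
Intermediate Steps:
d = 20 (d = -4*(-5) = 20)
u = 4570944 (u = 1344/(1/3401) = 1344*3401 = 4570944)
G(H, E) = 0 (G(H, E) = (H + 20)*0 = (20 + H)*0 = 0)
G(q, J(-4))*u = 0*4570944 = 0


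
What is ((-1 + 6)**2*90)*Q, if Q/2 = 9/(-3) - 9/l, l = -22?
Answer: -128250/11 ≈ -11659.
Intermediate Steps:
Q = -57/11 (Q = 2*(9/(-3) - 9/(-22)) = 2*(9*(-1/3) - 9*(-1/22)) = 2*(-3 + 9/22) = 2*(-57/22) = -57/11 ≈ -5.1818)
((-1 + 6)**2*90)*Q = ((-1 + 6)**2*90)*(-57/11) = (5**2*90)*(-57/11) = (25*90)*(-57/11) = 2250*(-57/11) = -128250/11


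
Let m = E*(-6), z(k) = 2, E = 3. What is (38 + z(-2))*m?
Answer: -720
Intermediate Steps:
m = -18 (m = 3*(-6) = -18)
(38 + z(-2))*m = (38 + 2)*(-18) = 40*(-18) = -720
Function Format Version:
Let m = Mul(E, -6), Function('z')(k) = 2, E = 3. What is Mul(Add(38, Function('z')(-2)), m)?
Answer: -720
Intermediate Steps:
m = -18 (m = Mul(3, -6) = -18)
Mul(Add(38, Function('z')(-2)), m) = Mul(Add(38, 2), -18) = Mul(40, -18) = -720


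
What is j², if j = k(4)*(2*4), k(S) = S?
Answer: 1024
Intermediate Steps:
j = 32 (j = 4*(2*4) = 4*8 = 32)
j² = 32² = 1024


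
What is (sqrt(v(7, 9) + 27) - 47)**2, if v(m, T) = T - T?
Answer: 2236 - 282*sqrt(3) ≈ 1747.6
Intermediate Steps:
v(m, T) = 0
(sqrt(v(7, 9) + 27) - 47)**2 = (sqrt(0 + 27) - 47)**2 = (sqrt(27) - 47)**2 = (3*sqrt(3) - 47)**2 = (-47 + 3*sqrt(3))**2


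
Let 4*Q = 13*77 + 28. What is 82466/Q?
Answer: 329864/1029 ≈ 320.57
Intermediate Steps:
Q = 1029/4 (Q = (13*77 + 28)/4 = (1001 + 28)/4 = (1/4)*1029 = 1029/4 ≈ 257.25)
82466/Q = 82466/(1029/4) = 82466*(4/1029) = 329864/1029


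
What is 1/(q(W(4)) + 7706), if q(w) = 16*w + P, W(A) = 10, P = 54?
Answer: 1/7920 ≈ 0.00012626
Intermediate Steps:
q(w) = 54 + 16*w (q(w) = 16*w + 54 = 54 + 16*w)
1/(q(W(4)) + 7706) = 1/((54 + 16*10) + 7706) = 1/((54 + 160) + 7706) = 1/(214 + 7706) = 1/7920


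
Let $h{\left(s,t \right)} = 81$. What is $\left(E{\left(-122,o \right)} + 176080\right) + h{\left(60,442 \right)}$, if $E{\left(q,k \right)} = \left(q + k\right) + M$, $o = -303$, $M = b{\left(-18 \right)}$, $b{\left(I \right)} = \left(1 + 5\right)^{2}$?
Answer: $175772$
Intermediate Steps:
$b{\left(I \right)} = 36$ ($b{\left(I \right)} = 6^{2} = 36$)
$M = 36$
$E{\left(q,k \right)} = 36 + k + q$ ($E{\left(q,k \right)} = \left(q + k\right) + 36 = \left(k + q\right) + 36 = 36 + k + q$)
$\left(E{\left(-122,o \right)} + 176080\right) + h{\left(60,442 \right)} = \left(\left(36 - 303 - 122\right) + 176080\right) + 81 = \left(-389 + 176080\right) + 81 = 175691 + 81 = 175772$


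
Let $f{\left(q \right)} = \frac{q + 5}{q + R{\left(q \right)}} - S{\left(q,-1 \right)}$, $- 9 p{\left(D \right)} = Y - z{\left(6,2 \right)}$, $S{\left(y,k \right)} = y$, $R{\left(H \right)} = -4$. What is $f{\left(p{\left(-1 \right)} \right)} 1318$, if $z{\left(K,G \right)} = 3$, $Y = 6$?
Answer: $- \frac{38222}{39} \approx -980.05$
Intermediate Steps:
$p{\left(D \right)} = - \frac{1}{3}$ ($p{\left(D \right)} = - \frac{6 - 3}{9} = \left(- \frac{1}{9}\right) 3 = - \frac{1}{3}$)
$f{\left(q \right)} = - q + \frac{5 + q}{-4 + q}$ ($f{\left(q \right)} = \frac{q + 5}{q - 4} - q = \frac{5 + q}{-4 + q} - q = - q + \frac{5 + q}{-4 + q}$)
$f{\left(p{\left(-1 \right)} \right)} 1318 = \frac{5 - \left(- \frac{1}{3}\right)^{2} + 5 \left(- \frac{1}{3}\right)}{-4 - \frac{1}{3}} \cdot 1318 = \frac{5 - \frac{1}{9} - \frac{5}{3}}{- \frac{13}{3}} \cdot 1318 = - \frac{3 \left(5 - \frac{1}{9} - \frac{5}{3}\right)}{13} \cdot 1318 = \left(- \frac{3}{13}\right) \frac{29}{9} \cdot 1318 = \left(- \frac{29}{39}\right) 1318 = - \frac{38222}{39}$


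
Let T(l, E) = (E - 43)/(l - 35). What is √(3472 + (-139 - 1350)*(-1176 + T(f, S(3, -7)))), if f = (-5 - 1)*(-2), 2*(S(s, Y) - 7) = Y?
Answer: 5*√148287486/46 ≈ 1323.6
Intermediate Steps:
S(s, Y) = 7 + Y/2
f = 12 (f = -6*(-2) = 12)
T(l, E) = (-43 + E)/(-35 + l)
√(3472 + (-139 - 1350)*(-1176 + T(f, S(3, -7)))) = √(3472 + (-139 - 1350)*(-1176 + (-43 + (7 + (½)*(-7)))/(-35 + 12))) = √(3472 - 1489*(-1176 + (-43 + (7 - 7/2))/(-23))) = √(3472 - 1489*(-1176 - (-43 + 7/2)/23)) = √(3472 - 1489*(-1176 - 1/23*(-79/2))) = √(3472 - 1489*(-1176 + 79/46)) = √(3472 - 1489*(-54017/46)) = √(3472 + 80431313/46) = √(80591025/46) = 5*√148287486/46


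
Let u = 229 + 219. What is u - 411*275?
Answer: -112577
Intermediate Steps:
u = 448
u - 411*275 = 448 - 411*275 = 448 - 113025 = -112577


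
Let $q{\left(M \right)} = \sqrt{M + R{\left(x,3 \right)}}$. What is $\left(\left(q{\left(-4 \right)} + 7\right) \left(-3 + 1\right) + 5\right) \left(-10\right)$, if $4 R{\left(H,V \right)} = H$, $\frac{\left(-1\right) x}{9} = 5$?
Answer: $90 + 10 i \sqrt{61} \approx 90.0 + 78.103 i$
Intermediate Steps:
$x = -45$ ($x = \left(-9\right) 5 = -45$)
$R{\left(H,V \right)} = \frac{H}{4}$
$q{\left(M \right)} = \sqrt{- \frac{45}{4} + M}$ ($q{\left(M \right)} = \sqrt{M + \frac{1}{4} \left(-45\right)} = \sqrt{M - \frac{45}{4}} = \sqrt{- \frac{45}{4} + M}$)
$\left(\left(q{\left(-4 \right)} + 7\right) \left(-3 + 1\right) + 5\right) \left(-10\right) = \left(\left(\frac{\sqrt{-45 + 4 \left(-4\right)}}{2} + 7\right) \left(-3 + 1\right) + 5\right) \left(-10\right) = \left(\left(\frac{\sqrt{-45 - 16}}{2} + 7\right) \left(-2\right) + 5\right) \left(-10\right) = \left(\left(\frac{\sqrt{-61}}{2} + 7\right) \left(-2\right) + 5\right) \left(-10\right) = \left(\left(\frac{i \sqrt{61}}{2} + 7\right) \left(-2\right) + 5\right) \left(-10\right) = \left(\left(7 + \frac{i \sqrt{61}}{2}\right) \left(-2\right) + 5\right) \left(-10\right) = \left(\left(-14 - i \sqrt{61}\right) + 5\right) \left(-10\right) = \left(-9 - i \sqrt{61}\right) \left(-10\right) = 90 + 10 i \sqrt{61}$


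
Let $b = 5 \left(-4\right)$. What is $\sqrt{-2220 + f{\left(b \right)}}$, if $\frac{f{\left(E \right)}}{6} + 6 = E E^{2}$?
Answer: $12 i \sqrt{349} \approx 224.18 i$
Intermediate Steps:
$b = -20$
$f{\left(E \right)} = -36 + 6 E^{3}$ ($f{\left(E \right)} = -36 + 6 E E^{2} = -36 + 6 E^{3}$)
$\sqrt{-2220 + f{\left(b \right)}} = \sqrt{-2220 + \left(-36 + 6 \left(-20\right)^{3}\right)} = \sqrt{-2220 + \left(-36 + 6 \left(-8000\right)\right)} = \sqrt{-2220 - 48036} = \sqrt{-50256} = 12 i \sqrt{349}$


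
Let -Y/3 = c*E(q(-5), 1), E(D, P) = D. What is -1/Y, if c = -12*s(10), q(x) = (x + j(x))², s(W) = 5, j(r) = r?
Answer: -1/18000 ≈ -5.5556e-5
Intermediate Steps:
q(x) = 4*x² (q(x) = (x + x)² = (2*x)² = 4*x²)
c = -60 (c = -12*5 = -60)
Y = 18000 (Y = -(-180)*4*(-5)² = -(-180)*4*25 = -(-180)*100 = -3*(-6000) = 18000)
-1/Y = -1/18000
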